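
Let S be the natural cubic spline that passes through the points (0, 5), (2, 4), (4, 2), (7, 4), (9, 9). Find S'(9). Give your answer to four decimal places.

Write M_i for S''(x_i). With h_i = 2, 2, 3, 2 and divided differences Δ_i = -1/2, -1, 2/3, 5/2, the continuity of S' gives the tridiagonal system
  2·M_0 + 8·M_1 + 2·M_2 = 6(Δ_1 - Δ_0) = -3
  2·M_1 + 10·M_2 + 3·M_3 = 6(Δ_2 - Δ_1) = 10
  3·M_2 + 10·M_3 + 2·M_4 = 6(Δ_3 - Δ_2) = 11
Natural end conditions: M_0 = M_4 = 0.
Forward elimination and back-substitution give M_0 = 0, M_1 = -407/688, M_2 = 149/172, M_3 = 289/344, M_4 = 0.
On [7, 9], S'(t) = b_3 + 2c_3·(t - 7) + 3d_3·(t - 7)² with b_3 = Δ_3 - h_3(2M_3 + M_4)/6 = 1001/516, c_3 = M_3/2 = 289/688, d_3 = (M_4 - M_3)/(6h_3) = -289/4128. So S'(9) = 2869/1032.

2.7800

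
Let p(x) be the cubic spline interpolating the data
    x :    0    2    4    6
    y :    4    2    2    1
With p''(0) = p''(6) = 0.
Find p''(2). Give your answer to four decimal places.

0.9000

With M_i denoting the second derivative at x_i, h_i = 2, 2, 2, and Δ_i = (y_(i+1) − y_i)/h_i = -1, 0, -1/2:
  2·M_0 + 8·M_1 + 2·M_2 = 6(Δ_1 - Δ_0) = 6
  2·M_1 + 8·M_2 + 2·M_3 = 6(Δ_2 - Δ_1) = -3
Natural end conditions: M_0 = M_3 = 0.
Hence M_0 = 0, M_1 = 9/10, M_2 = -3/5, M_3 = 0.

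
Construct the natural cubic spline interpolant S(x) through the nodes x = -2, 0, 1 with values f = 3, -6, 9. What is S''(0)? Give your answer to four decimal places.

With M_i denoting the second derivative at x_i, h_i = 2, 1, and Δ_i = (y_(i+1) − y_i)/h_i = -9/2, 15:
  2·M_0 + 6·M_1 + 1·M_2 = 6(Δ_1 - Δ_0) = 117
Natural end conditions: M_0 = M_2 = 0.
Solving: M_0 = 0, M_1 = 39/2, M_2 = 0.

19.5000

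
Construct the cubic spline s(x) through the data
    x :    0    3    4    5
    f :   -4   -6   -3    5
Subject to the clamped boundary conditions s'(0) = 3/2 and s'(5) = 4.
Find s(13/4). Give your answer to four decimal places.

Write σ_i for s''(x_i). With h_i = 3, 1, 1 and divided differences Δ_i = -2/3, 3, 8, the continuity of s' gives the tridiagonal system
  3·σ_0 + 8·σ_1 + 1·σ_2 = 6(Δ_1 - Δ_0) = 22
  1·σ_1 + 4·σ_2 + 1·σ_3 = 6(Δ_2 - Δ_1) = 30
Clamped end conditions give two more equations: 2h_0·σ_0 + h_0·σ_1 = 6(Δ_0 - s'(0)) = -13 and h_2·σ_2 + 2h_2·σ_3 = 6(s'(5) - Δ_2) = -24.
Forward elimination and back-substitution give σ_0 = -304/87, σ_1 = 77/29, σ_2 = 326/29, σ_3 = -511/29.
On [3, 4], s(x) = -6 + 7/29·(x - 3) + 77/58·(x - 3)² + 83/58·(x - 3)³.
With (x - 3) = 1/4: s(13/4) = -21657/3712.

-5.8343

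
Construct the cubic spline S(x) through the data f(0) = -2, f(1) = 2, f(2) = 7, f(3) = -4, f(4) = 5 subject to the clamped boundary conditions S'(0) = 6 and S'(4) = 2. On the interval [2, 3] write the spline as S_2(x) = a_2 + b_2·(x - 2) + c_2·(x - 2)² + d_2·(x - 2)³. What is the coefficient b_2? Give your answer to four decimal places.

With M_i denoting the second derivative at x_i, h_i = 1, 1, 1, 1, and Δ_i = (y_(i+1) − y_i)/h_i = 4, 5, -11, 9:
  1·M_0 + 4·M_1 + 1·M_2 = 6(Δ_1 - Δ_0) = 6
  1·M_1 + 4·M_2 + 1·M_3 = 6(Δ_2 - Δ_1) = -96
  1·M_2 + 4·M_3 + 1·M_4 = 6(Δ_3 - Δ_2) = 120
Clamped end conditions give two more equations: 2h_0·M_0 + h_0·M_1 = 6(Δ_0 - S'(0)) = -12 and h_3·M_3 + 2h_3·M_4 = 6(S'(4) - Δ_3) = -42.
Forward elimination and back-substitution give M_0 = -379/28, M_1 = 211/14, M_2 = -163/4, M_3 = 727/14, M_4 = -1315/28.
On [2, 3], with S_2(x) = a_2 + b_2·(x - 2) + c_2·(x - 2)² + d_2·(x - 2)³: c_2 = M_2/2 = -163/8, d_2 = (M_3 - M_2)/(6h_2) = 865/56, b_2 = Δ_2 - h_2(2M_2 + M_3)/6 = -85/14.

-6.0714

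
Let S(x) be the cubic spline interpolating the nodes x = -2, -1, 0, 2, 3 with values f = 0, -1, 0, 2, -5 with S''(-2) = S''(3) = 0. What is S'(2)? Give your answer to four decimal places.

Let m_i = S''(x_i). Step sizes h_i = 1, 1, 2, 1; slopes of the chords Δ_i = (y_(i+1) - y_i)/h_i = -1, 1, 1, -7.
  1·m_0 + 4·m_1 + 1·m_2 = 6(Δ_1 - Δ_0) = 12
  1·m_1 + 6·m_2 + 2·m_3 = 6(Δ_2 - Δ_1) = 0
  2·m_2 + 6·m_3 + 1·m_4 = 6(Δ_3 - Δ_2) = -48
Natural end conditions: m_0 = m_4 = 0.
Forward elimination and back-substitution give m_0 = 0, m_1 = 144/61, m_2 = 156/61, m_3 = -540/61, m_4 = 0.
On [2, 3], S'(x) = b_3 + 2c_3·(x - 2) + 3d_3·(x - 2)² with b_3 = Δ_3 - h_3(2m_3 + m_4)/6 = -247/61, c_3 = m_3/2 = -270/61, d_3 = (m_4 - m_3)/(6h_3) = 90/61. So S'(2) = -247/61.

-4.0492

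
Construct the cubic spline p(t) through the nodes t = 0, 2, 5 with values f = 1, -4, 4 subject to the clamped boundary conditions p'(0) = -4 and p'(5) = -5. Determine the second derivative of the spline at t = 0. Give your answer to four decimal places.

Let m_i = p''(x_i). Step sizes h_i = 2, 3; slopes of the chords Δ_i = (y_(i+1) - y_i)/h_i = -5/2, 8/3.
  2·m_0 + 10·m_1 + 3·m_2 = 6(Δ_1 - Δ_0) = 31
Clamped end conditions give two more equations: 2h_0·m_0 + h_0·m_1 = 6(Δ_0 - p'(0)) = 9 and h_1·m_1 + 2h_1·m_2 = 6(p'(5) - Δ_1) = -46.
Forward elimination and back-substitution give m_0 = -21/20, m_1 = 33/5, m_2 = -329/30.

-1.0500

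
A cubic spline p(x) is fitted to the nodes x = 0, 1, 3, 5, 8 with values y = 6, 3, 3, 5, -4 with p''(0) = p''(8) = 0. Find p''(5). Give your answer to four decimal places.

Let M_i = p''(x_i). Step sizes h_i = 1, 2, 2, 3; slopes of the chords Δ_i = (y_(i+1) - y_i)/h_i = -3, 0, 1, -3.
  1·M_0 + 6·M_1 + 2·M_2 = 6(Δ_1 - Δ_0) = 18
  2·M_1 + 8·M_2 + 2·M_3 = 6(Δ_2 - Δ_1) = 6
  2·M_2 + 10·M_3 + 3·M_4 = 6(Δ_3 - Δ_2) = -24
Natural end conditions: M_0 = M_4 = 0.
Solving the tridiagonal system: M_0 = 0, M_1 = 36/13, M_2 = 9/13, M_3 = -33/13, M_4 = 0.

-2.5385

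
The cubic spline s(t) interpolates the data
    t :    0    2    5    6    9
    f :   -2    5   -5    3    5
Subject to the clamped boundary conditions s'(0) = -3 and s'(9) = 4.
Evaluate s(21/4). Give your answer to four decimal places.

Let M_i = s''(x_i). Step sizes h_i = 2, 3, 1, 3; slopes of the chords Δ_i = (y_(i+1) - y_i)/h_i = 7/2, -10/3, 8, 2/3.
  2·M_0 + 10·M_1 + 3·M_2 = 6(Δ_1 - Δ_0) = -41
  3·M_1 + 8·M_2 + 1·M_3 = 6(Δ_2 - Δ_1) = 68
  1·M_2 + 8·M_3 + 3·M_4 = 6(Δ_3 - Δ_2) = -44
Clamped end conditions give two more equations: 2h_0·M_0 + h_0·M_1 = 6(Δ_0 - s'(0)) = 39 and h_3·M_3 + 2h_3·M_4 = 6(s'(9) - Δ_3) = 20.
Forward elimination and back-substitution give M_0 = 16511/1068, M_1 = -3049/267, M_2 = 7525/534, M_3 = -2797/267, M_4 = 4577/534.
On [5, 6], s(t) = -5 + 1348/267·(t - 5) + 7525/1068·(t - 5)² - 4373/1068·(t - 5)³.
With (t - 5) = 1/4: s(21/4) = -76587/22784.

-3.3614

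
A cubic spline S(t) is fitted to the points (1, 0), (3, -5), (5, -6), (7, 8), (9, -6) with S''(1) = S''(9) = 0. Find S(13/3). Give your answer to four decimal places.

-7.7407

Put M_i = S'' at the i-th knot. Here h = (2, 2, 2, 2) and Δ = (-5/2, -1/2, 7, -7), so the interior equations h_(i-1)·M_(i-1) + 2(h_(i-1)+h_i)·M_i + h_i·M_(i+1) = 6(Δ_i − Δ_(i-1)) read
  2·M_0 + 8·M_1 + 2·M_2 = 6(Δ_1 - Δ_0) = 12
  2·M_1 + 8·M_2 + 2·M_3 = 6(Δ_2 - Δ_1) = 45
  2·M_2 + 8·M_3 + 2·M_4 = 6(Δ_3 - Δ_2) = -84
Natural end conditions: M_0 = M_4 = 0.
Solving: M_0 = 0, M_1 = -3/4, M_2 = 9, M_3 = -51/4, M_4 = 0.
On [3, 5], S(t) = -5 - 3·(t - 3) - 3/8·(t - 3)² + 13/16·(t - 3)³.
With (t - 3) = 4/3: S(13/3) = -209/27.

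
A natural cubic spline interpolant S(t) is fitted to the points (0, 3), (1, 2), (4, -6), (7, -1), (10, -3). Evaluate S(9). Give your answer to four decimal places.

-1.4499

Let M_i = S''(x_i). Step sizes h_i = 1, 3, 3, 3; slopes of the chords Δ_i = (y_(i+1) - y_i)/h_i = -1, -8/3, 5/3, -2/3.
  1·M_0 + 8·M_1 + 3·M_2 = 6(Δ_1 - Δ_0) = -10
  3·M_1 + 12·M_2 + 3·M_3 = 6(Δ_2 - Δ_1) = 26
  3·M_2 + 12·M_3 + 3·M_4 = 6(Δ_3 - Δ_2) = -14
Natural end conditions: M_0 = M_4 = 0.
Forward elimination and back-substitution give M_0 = 0, M_1 = -67/27, M_2 = 266/81, M_3 = -161/81, M_4 = 0.
On [7, 10], S(t) = -1 + 107/81·(t - 7) - 161/162·(t - 7)² + 161/1458·(t - 7)³.
With (t - 7) = 2: S(9) = -1057/729.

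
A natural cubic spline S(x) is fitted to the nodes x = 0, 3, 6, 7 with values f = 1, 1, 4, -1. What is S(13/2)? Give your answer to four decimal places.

Put M_i = S'' at the i-th knot. Here h = (3, 3, 1) and Δ = (0, 1, -5), so the interior equations h_(i-1)·M_(i-1) + 2(h_(i-1)+h_i)·M_i + h_i·M_(i+1) = 6(Δ_i − Δ_(i-1)) read
  3·M_0 + 12·M_1 + 3·M_2 = 6(Δ_1 - Δ_0) = 6
  3·M_1 + 8·M_2 + 1·M_3 = 6(Δ_2 - Δ_1) = -36
Natural end conditions: M_0 = M_3 = 0.
Forward elimination and back-substitution give M_0 = 0, M_1 = 52/29, M_2 = -150/29, M_3 = 0.
On [6, 7], S(x) = 4 - 95/29·(x - 6) - 75/29·(x - 6)² + 25/29·(x - 6)³.
With (x - 6) = 1/2: S(13/2) = 423/232.

1.8233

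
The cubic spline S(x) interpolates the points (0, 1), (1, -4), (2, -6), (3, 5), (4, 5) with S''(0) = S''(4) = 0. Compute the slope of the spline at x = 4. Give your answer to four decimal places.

-3.8214

Let m_i = S''(x_i). Step sizes h_i = 1, 1, 1, 1; slopes of the chords Δ_i = (y_(i+1) - y_i)/h_i = -5, -2, 11, 0.
  1·m_0 + 4·m_1 + 1·m_2 = 6(Δ_1 - Δ_0) = 18
  1·m_1 + 4·m_2 + 1·m_3 = 6(Δ_2 - Δ_1) = 78
  1·m_2 + 4·m_3 + 1·m_4 = 6(Δ_3 - Δ_2) = -66
Natural end conditions: m_0 = m_4 = 0.
Solving: m_0 = 0, m_1 = -27/14, m_2 = 180/7, m_3 = -321/14, m_4 = 0.
On [3, 4], S'(x) = b_3 + 2c_3·(x - 3) + 3d_3·(x - 3)² with b_3 = Δ_3 - h_3(2m_3 + m_4)/6 = 107/14, c_3 = m_3/2 = -321/28, d_3 = (m_4 - m_3)/(6h_3) = 107/28. So S'(4) = -107/28.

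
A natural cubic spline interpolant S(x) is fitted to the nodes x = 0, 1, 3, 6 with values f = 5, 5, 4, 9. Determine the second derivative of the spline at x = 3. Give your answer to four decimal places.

1.5000

Put M_i = S'' at the i-th knot. Here h = (1, 2, 3) and Δ = (0, -1/2, 5/3), so the interior equations h_(i-1)·M_(i-1) + 2(h_(i-1)+h_i)·M_i + h_i·M_(i+1) = 6(Δ_i − Δ_(i-1)) read
  1·M_0 + 6·M_1 + 2·M_2 = 6(Δ_1 - Δ_0) = -3
  2·M_1 + 10·M_2 + 3·M_3 = 6(Δ_2 - Δ_1) = 13
Natural end conditions: M_0 = M_3 = 0.
Hence M_0 = 0, M_1 = -1, M_2 = 3/2, M_3 = 0.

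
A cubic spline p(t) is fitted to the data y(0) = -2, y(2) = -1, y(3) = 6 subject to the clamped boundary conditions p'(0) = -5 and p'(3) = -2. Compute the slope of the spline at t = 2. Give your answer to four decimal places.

8.7500

With M_i denoting the second derivative at x_i, h_i = 2, 1, and Δ_i = (y_(i+1) − y_i)/h_i = 1/2, 7:
  2·M_0 + 6·M_1 + 1·M_2 = 6(Δ_1 - Δ_0) = 39
Clamped end conditions give two more equations: 2h_0·M_0 + h_0·M_1 = 6(Δ_0 - p'(0)) = 33 and h_1·M_1 + 2h_1·M_2 = 6(p'(3) - Δ_1) = -54.
Solving: M_0 = 11/4, M_1 = 11, M_2 = -65/2.
On [2, 3], p'(t) = b_1 + 2c_1·(t - 2) + 3d_1·(t - 2)² with b_1 = Δ_1 - h_1(2M_1 + M_2)/6 = 35/4, c_1 = M_1/2 = 11/2, d_1 = (M_2 - M_1)/(6h_1) = -29/4. So p'(2) = 35/4.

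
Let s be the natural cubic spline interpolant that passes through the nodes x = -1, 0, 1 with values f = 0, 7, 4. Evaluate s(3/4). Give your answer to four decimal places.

Write M_i for s''(x_i). With h_i = 1, 1 and divided differences Δ_i = 7, -3, the continuity of s' gives the tridiagonal system
  1·M_0 + 4·M_1 + 1·M_2 = 6(Δ_1 - Δ_0) = -60
Natural end conditions: M_0 = M_2 = 0.
Solving: M_0 = 0, M_1 = -15, M_2 = 0.
On [0, 1], s(x) = 7 + 2·x - 15/2·x² + 5/2·x³.
With x = 3/4: s(3/4) = 683/128.

5.3359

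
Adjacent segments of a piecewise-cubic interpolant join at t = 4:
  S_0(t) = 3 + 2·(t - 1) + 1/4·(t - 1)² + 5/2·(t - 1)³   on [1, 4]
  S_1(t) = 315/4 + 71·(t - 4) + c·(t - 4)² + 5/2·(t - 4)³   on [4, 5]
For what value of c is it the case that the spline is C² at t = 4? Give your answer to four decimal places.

S_0''(t) = 1/2 + 15·(t - 1), so S_0''(4) = 91/2. On the right, S_1''(4) = 2c, so c = 91/4.

22.7500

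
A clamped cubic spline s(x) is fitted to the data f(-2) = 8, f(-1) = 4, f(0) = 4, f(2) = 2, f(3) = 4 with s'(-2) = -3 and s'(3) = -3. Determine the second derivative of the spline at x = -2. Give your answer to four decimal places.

-7.5938

With M_i denoting the second derivative at x_i, h_i = 1, 1, 2, 1, and Δ_i = (y_(i+1) − y_i)/h_i = -4, 0, -1, 2:
  1·M_0 + 4·M_1 + 1·M_2 = 6(Δ_1 - Δ_0) = 24
  1·M_1 + 6·M_2 + 2·M_3 = 6(Δ_2 - Δ_1) = -6
  2·M_2 + 6·M_3 + 1·M_4 = 6(Δ_3 - Δ_2) = 18
Clamped end conditions give two more equations: 2h_0·M_0 + h_0·M_1 = 6(Δ_0 - s'(-2)) = -6 and h_3·M_3 + 2h_3·M_4 = 6(s'(3) - Δ_3) = -30.
Solving: M_0 = -243/32, M_1 = 147/16, M_2 = -165/32, M_3 = 63/8, M_4 = -303/16.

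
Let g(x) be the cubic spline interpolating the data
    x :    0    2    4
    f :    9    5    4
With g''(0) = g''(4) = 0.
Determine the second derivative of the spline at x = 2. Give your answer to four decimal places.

1.1250

With σ_i denoting the second derivative at x_i, h_i = 2, 2, and Δ_i = (y_(i+1) − y_i)/h_i = -2, -1/2:
  2·σ_0 + 8·σ_1 + 2·σ_2 = 6(Δ_1 - Δ_0) = 9
Natural end conditions: σ_0 = σ_2 = 0.
Forward elimination and back-substitution give σ_0 = 0, σ_1 = 9/8, σ_2 = 0.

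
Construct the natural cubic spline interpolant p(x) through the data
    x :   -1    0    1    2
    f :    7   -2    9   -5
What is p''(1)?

Put M_i = p'' at the i-th knot. Here h = (1, 1, 1) and Δ = (-9, 11, -14), so the interior equations h_(i-1)·M_(i-1) + 2(h_(i-1)+h_i)·M_i + h_i·M_(i+1) = 6(Δ_i − Δ_(i-1)) read
  1·M_0 + 4·M_1 + 1·M_2 = 6(Δ_1 - Δ_0) = 120
  1·M_1 + 4·M_2 + 1·M_3 = 6(Δ_2 - Δ_1) = -150
Natural end conditions: M_0 = M_3 = 0.
Forward elimination and back-substitution give M_0 = 0, M_1 = 42, M_2 = -48, M_3 = 0.

-48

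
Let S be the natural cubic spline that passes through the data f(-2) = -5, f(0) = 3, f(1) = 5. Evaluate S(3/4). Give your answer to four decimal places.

Let σ_i = S''(x_i). Step sizes h_i = 2, 1; slopes of the chords Δ_i = (y_(i+1) - y_i)/h_i = 4, 2.
  2·σ_0 + 6·σ_1 + 1·σ_2 = 6(Δ_1 - Δ_0) = -12
Natural end conditions: σ_0 = σ_2 = 0.
Solving: σ_0 = 0, σ_1 = -2, σ_2 = 0.
On [0, 1], S(x) = 3 + 8/3·x - 1·x² + 1/3·x³.
With x = 3/4: S(3/4) = 293/64.

4.5781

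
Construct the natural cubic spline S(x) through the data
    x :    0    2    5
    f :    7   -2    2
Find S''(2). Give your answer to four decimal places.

Write M_i for S''(x_i). With h_i = 2, 3 and divided differences Δ_i = -9/2, 4/3, the continuity of S' gives the tridiagonal system
  2·M_0 + 10·M_1 + 3·M_2 = 6(Δ_1 - Δ_0) = 35
Natural end conditions: M_0 = M_2 = 0.
Hence M_0 = 0, M_1 = 7/2, M_2 = 0.

3.5000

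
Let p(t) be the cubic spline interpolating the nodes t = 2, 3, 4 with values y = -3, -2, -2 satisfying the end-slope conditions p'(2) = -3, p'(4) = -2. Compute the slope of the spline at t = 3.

2

With M_i denoting the second derivative at x_i, h_i = 1, 1, and Δ_i = (y_(i+1) − y_i)/h_i = 1, 0:
  1·M_0 + 4·M_1 + 1·M_2 = 6(Δ_1 - Δ_0) = -6
Clamped end conditions give two more equations: 2h_0·M_0 + h_0·M_1 = 6(Δ_0 - p'(2)) = 24 and h_1·M_1 + 2h_1·M_2 = 6(p'(4) - Δ_1) = -12.
Hence M_0 = 14, M_1 = -4, M_2 = -4.
On [3, 4], p'(t) = b_1 + 2c_1·(t - 3) + 3d_1·(t - 3)² with b_1 = Δ_1 - h_1(2M_1 + M_2)/6 = 2, c_1 = M_1/2 = -2, d_1 = (M_2 - M_1)/(6h_1) = 0. So p'(3) = 2.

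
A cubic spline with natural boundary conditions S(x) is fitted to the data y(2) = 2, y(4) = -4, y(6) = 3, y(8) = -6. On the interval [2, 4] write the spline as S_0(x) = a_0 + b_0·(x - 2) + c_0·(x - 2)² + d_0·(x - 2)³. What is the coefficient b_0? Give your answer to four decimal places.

Let M_i = S''(x_i). Step sizes h_i = 2, 2, 2; slopes of the chords Δ_i = (y_(i+1) - y_i)/h_i = -3, 7/2, -9/2.
  2·M_0 + 8·M_1 + 2·M_2 = 6(Δ_1 - Δ_0) = 39
  2·M_1 + 8·M_2 + 2·M_3 = 6(Δ_2 - Δ_1) = -48
Natural end conditions: M_0 = M_3 = 0.
Solving the tridiagonal system: M_0 = 0, M_1 = 34/5, M_2 = -77/10, M_3 = 0.
On [2, 4], with S_0(x) = a_0 + b_0·(x - 2) + c_0·(x - 2)² + d_0·(x - 2)³: c_0 = M_0/2 = 0, d_0 = (M_1 - M_0)/(6h_0) = 17/30, b_0 = Δ_0 - h_0(2M_0 + M_1)/6 = -79/15.

-5.2667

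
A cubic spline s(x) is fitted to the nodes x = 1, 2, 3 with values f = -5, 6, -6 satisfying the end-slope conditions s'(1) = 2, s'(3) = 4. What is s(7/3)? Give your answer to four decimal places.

With σ_i denoting the second derivative at x_i, h_i = 1, 1, and Δ_i = (y_(i+1) − y_i)/h_i = 11, -12:
  1·σ_0 + 4·σ_1 + 1·σ_2 = 6(Δ_1 - Δ_0) = -138
Clamped end conditions give two more equations: 2h_0·σ_0 + h_0·σ_1 = 6(Δ_0 - s'(1)) = 54 and h_1·σ_1 + 2h_1·σ_2 = 6(s'(3) - Δ_1) = 96.
Solving: σ_0 = 125/2, σ_1 = -71, σ_2 = 167/2.
On [2, 3], s(x) = 6 - 9/4·(x - 2) - 71/2·(x - 2)² + 103/4·(x - 2)³.
With (x - 2) = 1/3: s(7/3) = 61/27.

2.2593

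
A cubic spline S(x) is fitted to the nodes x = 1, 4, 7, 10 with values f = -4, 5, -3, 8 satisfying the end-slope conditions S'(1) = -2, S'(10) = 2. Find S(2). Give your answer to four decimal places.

Put m_i = S'' at the i-th knot. Here h = (3, 3, 3) and Δ = (3, -8/3, 11/3), so the interior equations h_(i-1)·m_(i-1) + 2(h_(i-1)+h_i)·m_i + h_i·m_(i+1) = 6(Δ_i − Δ_(i-1)) read
  3·m_0 + 12·m_1 + 3·m_2 = 6(Δ_1 - Δ_0) = -34
  3·m_1 + 12·m_2 + 3·m_3 = 6(Δ_2 - Δ_1) = 38
Clamped end conditions give two more equations: 2h_0·m_0 + h_0·m_1 = 6(Δ_0 - S'(1)) = 30 and h_2·m_2 + 2h_2·m_3 = 6(S'(10) - Δ_2) = -10.
Solving the tridiagonal system: m_0 = 368/45, m_1 = -286/45, m_2 = 266/45, m_3 = -208/45.
On [1, 4], S(x) = -4 - 2·(x - 1) + 184/45·(x - 1)² - 109/135·(x - 1)³.
With (x - 1) = 1: S(2) = -367/135.

-2.7185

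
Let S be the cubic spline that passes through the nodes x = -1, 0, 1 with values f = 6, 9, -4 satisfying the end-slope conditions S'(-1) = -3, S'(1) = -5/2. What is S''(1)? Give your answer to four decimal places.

55.7500

With m_i denoting the second derivative at x_i, h_i = 1, 1, and Δ_i = (y_(i+1) − y_i)/h_i = 3, -13:
  1·m_0 + 4·m_1 + 1·m_2 = 6(Δ_1 - Δ_0) = -96
Clamped end conditions give two more equations: 2h_0·m_0 + h_0·m_1 = 6(Δ_0 - S'(-1)) = 36 and h_1·m_1 + 2h_1·m_2 = 6(S'(1) - Δ_1) = 63.
Hence m_0 = 169/4, m_1 = -97/2, m_2 = 223/4.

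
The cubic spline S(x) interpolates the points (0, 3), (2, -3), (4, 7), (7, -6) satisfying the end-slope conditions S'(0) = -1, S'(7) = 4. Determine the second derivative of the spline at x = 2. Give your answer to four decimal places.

11.1892

Let m_i = S''(x_i). Step sizes h_i = 2, 2, 3; slopes of the chords Δ_i = (y_(i+1) - y_i)/h_i = -3, 5, -13/3.
  2·m_0 + 8·m_1 + 2·m_2 = 6(Δ_1 - Δ_0) = 48
  2·m_1 + 10·m_2 + 3·m_3 = 6(Δ_2 - Δ_1) = -56
Clamped end conditions give two more equations: 2h_0·m_0 + h_0·m_1 = 6(Δ_0 - S'(0)) = -12 and h_2·m_2 + 2h_2·m_3 = 6(S'(7) - Δ_2) = 50.
Hence m_0 = -318/37, m_1 = 414/37, m_2 = -450/37, m_3 = 1600/111.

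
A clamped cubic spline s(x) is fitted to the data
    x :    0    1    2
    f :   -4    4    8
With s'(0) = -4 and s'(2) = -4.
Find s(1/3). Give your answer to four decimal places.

-3.3333

Write σ_i for s''(x_i). With h_i = 1, 1 and divided differences Δ_i = 8, 4, the continuity of s' gives the tridiagonal system
  1·σ_0 + 4·σ_1 + 1·σ_2 = 6(Δ_1 - Δ_0) = -24
Clamped end conditions give two more equations: 2h_0·σ_0 + h_0·σ_1 = 6(Δ_0 - s'(0)) = 72 and h_1·σ_1 + 2h_1·σ_2 = 6(s'(2) - Δ_1) = -48.
Hence σ_0 = 42, σ_1 = -12, σ_2 = -18.
On [0, 1], s(x) = -4 - 4·x + 21·x² - 9·x³.
With x = 1/3: s(1/3) = -10/3.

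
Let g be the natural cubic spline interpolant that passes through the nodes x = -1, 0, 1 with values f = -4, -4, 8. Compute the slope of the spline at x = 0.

6

Let σ_i = g''(x_i). Step sizes h_i = 1, 1; slopes of the chords Δ_i = (y_(i+1) - y_i)/h_i = 0, 12.
  1·σ_0 + 4·σ_1 + 1·σ_2 = 6(Δ_1 - Δ_0) = 72
Natural end conditions: σ_0 = σ_2 = 0.
Solving the tridiagonal system: σ_0 = 0, σ_1 = 18, σ_2 = 0.
On [0, 1], g'(x) = b_1 + 2c_1·x + 3d_1·x² with b_1 = Δ_1 - h_1(2σ_1 + σ_2)/6 = 6, c_1 = σ_1/2 = 9, d_1 = (σ_2 - σ_1)/(6h_1) = -3. So g'(0) = 6.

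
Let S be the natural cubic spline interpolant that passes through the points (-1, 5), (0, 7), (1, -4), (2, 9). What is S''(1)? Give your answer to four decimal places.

43.6000

Let M_i = S''(x_i). Step sizes h_i = 1, 1, 1; slopes of the chords Δ_i = (y_(i+1) - y_i)/h_i = 2, -11, 13.
  1·M_0 + 4·M_1 + 1·M_2 = 6(Δ_1 - Δ_0) = -78
  1·M_1 + 4·M_2 + 1·M_3 = 6(Δ_2 - Δ_1) = 144
Natural end conditions: M_0 = M_3 = 0.
Hence M_0 = 0, M_1 = -152/5, M_2 = 218/5, M_3 = 0.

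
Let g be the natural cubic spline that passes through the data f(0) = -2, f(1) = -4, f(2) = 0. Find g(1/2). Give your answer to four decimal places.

-3.5625

Let M_i = g''(x_i). Step sizes h_i = 1, 1; slopes of the chords Δ_i = (y_(i+1) - y_i)/h_i = -2, 4.
  1·M_0 + 4·M_1 + 1·M_2 = 6(Δ_1 - Δ_0) = 36
Natural end conditions: M_0 = M_2 = 0.
Solving: M_0 = 0, M_1 = 9, M_2 = 0.
On [0, 1], g(x) = -2 - 7/2·x + 0·x² + 3/2·x³.
With x = 1/2: g(1/2) = -57/16.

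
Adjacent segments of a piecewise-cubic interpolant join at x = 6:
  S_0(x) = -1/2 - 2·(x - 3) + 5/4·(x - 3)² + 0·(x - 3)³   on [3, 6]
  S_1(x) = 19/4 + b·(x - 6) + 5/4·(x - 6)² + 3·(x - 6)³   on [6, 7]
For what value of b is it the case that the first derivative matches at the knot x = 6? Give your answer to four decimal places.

S_0'(x) = -2 + 5/2·(x - 3) + 0·(x - 3)², so S_0'(6) = 11/2. On the right, S_1'(6) = b, so b = 11/2.

5.5000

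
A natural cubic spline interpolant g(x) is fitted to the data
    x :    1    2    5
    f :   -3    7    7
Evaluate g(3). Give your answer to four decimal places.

Let m_i = g''(x_i). Step sizes h_i = 1, 3; slopes of the chords Δ_i = (y_(i+1) - y_i)/h_i = 10, 0.
  1·m_0 + 8·m_1 + 3·m_2 = 6(Δ_1 - Δ_0) = -60
Natural end conditions: m_0 = m_2 = 0.
Solving the tridiagonal system: m_0 = 0, m_1 = -15/2, m_2 = 0.
On [2, 5], g(x) = 7 + 15/2·(x - 2) - 15/4·(x - 2)² + 5/12·(x - 2)³.
With (x - 2) = 1: g(3) = 67/6.

11.1667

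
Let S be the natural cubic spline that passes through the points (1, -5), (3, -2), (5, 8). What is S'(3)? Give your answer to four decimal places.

Let M_i = S''(x_i). Step sizes h_i = 2, 2; slopes of the chords Δ_i = (y_(i+1) - y_i)/h_i = 3/2, 5.
  2·M_0 + 8·M_1 + 2·M_2 = 6(Δ_1 - Δ_0) = 21
Natural end conditions: M_0 = M_2 = 0.
Hence M_0 = 0, M_1 = 21/8, M_2 = 0.
On [3, 5], S'(x) = b_1 + 2c_1·(x - 3) + 3d_1·(x - 3)² with b_1 = Δ_1 - h_1(2M_1 + M_2)/6 = 13/4, c_1 = M_1/2 = 21/16, d_1 = (M_2 - M_1)/(6h_1) = -7/32. So S'(3) = 13/4.

3.2500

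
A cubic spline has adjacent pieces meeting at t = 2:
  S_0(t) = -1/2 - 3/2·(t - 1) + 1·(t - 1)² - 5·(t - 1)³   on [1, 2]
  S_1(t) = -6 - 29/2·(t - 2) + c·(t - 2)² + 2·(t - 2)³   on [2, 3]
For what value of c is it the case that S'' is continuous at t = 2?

S_0''(t) = 2 - 30·(t - 1), so S_0''(2) = -28. On the right, S_1''(2) = 2c, so c = -14.

-14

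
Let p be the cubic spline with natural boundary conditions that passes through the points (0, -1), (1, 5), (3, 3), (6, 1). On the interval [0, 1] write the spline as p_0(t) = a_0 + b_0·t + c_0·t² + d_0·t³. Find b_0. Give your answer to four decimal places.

Put M_i = p'' at the i-th knot. Here h = (1, 2, 3) and Δ = (6, -1, -2/3), so the interior equations h_(i-1)·M_(i-1) + 2(h_(i-1)+h_i)·M_i + h_i·M_(i+1) = 6(Δ_i − Δ_(i-1)) read
  1·M_0 + 6·M_1 + 2·M_2 = 6(Δ_1 - Δ_0) = -42
  2·M_1 + 10·M_2 + 3·M_3 = 6(Δ_2 - Δ_1) = 2
Natural end conditions: M_0 = M_3 = 0.
Forward elimination and back-substitution give M_0 = 0, M_1 = -53/7, M_2 = 12/7, M_3 = 0.
On [0, 1], with p_0(t) = a_0 + b_0·t + c_0·t² + d_0·t³: c_0 = M_0/2 = 0, d_0 = (M_1 - M_0)/(6h_0) = -53/42, b_0 = Δ_0 - h_0(2M_0 + M_1)/6 = 305/42.

7.2619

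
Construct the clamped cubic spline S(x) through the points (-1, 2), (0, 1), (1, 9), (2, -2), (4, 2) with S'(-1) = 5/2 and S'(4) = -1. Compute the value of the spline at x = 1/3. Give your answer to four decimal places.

Write M_i for S''(x_i). With h_i = 1, 1, 1, 2 and divided differences Δ_i = -1, 8, -11, 2, the continuity of S' gives the tridiagonal system
  1·M_0 + 4·M_1 + 1·M_2 = 6(Δ_1 - Δ_0) = 54
  1·M_1 + 4·M_2 + 1·M_3 = 6(Δ_2 - Δ_1) = -114
  1·M_2 + 6·M_3 + 2·M_4 = 6(Δ_3 - Δ_2) = 78
Clamped end conditions give two more equations: 2h_0·M_0 + h_0·M_1 = 6(Δ_0 - S'(-1)) = -21 and h_3·M_3 + 2h_3·M_4 = 6(S'(4) - Δ_3) = -18.
Hence M_0 = -1058/41, M_1 = 1255/41, M_2 = -1748/41, M_3 = 1063/41, M_4 = -716/41.
On [0, 1], S(x) = 1 + 201/41·x + 1255/82·x² - 1001/82·x³.
With x = 1/3: S(1/3) = 4298/1107.

3.8826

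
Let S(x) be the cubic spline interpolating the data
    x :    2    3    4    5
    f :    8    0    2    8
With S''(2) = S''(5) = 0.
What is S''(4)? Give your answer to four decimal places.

Put σ_i = S'' at the i-th knot. Here h = (1, 1, 1) and Δ = (-8, 2, 6), so the interior equations h_(i-1)·σ_(i-1) + 2(h_(i-1)+h_i)·σ_i + h_i·σ_(i+1) = 6(Δ_i − Δ_(i-1)) read
  1·σ_0 + 4·σ_1 + 1·σ_2 = 6(Δ_1 - Δ_0) = 60
  1·σ_1 + 4·σ_2 + 1·σ_3 = 6(Δ_2 - Δ_1) = 24
Natural end conditions: σ_0 = σ_3 = 0.
Solving the tridiagonal system: σ_0 = 0, σ_1 = 72/5, σ_2 = 12/5, σ_3 = 0.

2.4000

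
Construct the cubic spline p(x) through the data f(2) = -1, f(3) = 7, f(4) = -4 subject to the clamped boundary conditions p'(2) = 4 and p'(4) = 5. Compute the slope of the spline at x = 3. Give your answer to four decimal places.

Let M_i = p''(x_i). Step sizes h_i = 1, 1; slopes of the chords Δ_i = (y_(i+1) - y_i)/h_i = 8, -11.
  1·M_0 + 4·M_1 + 1·M_2 = 6(Δ_1 - Δ_0) = -114
Clamped end conditions give two more equations: 2h_0·M_0 + h_0·M_1 = 6(Δ_0 - p'(2)) = 24 and h_1·M_1 + 2h_1·M_2 = 6(p'(4) - Δ_1) = 96.
Forward elimination and back-substitution give M_0 = 41, M_1 = -58, M_2 = 77.
On [3, 4], p'(x) = b_1 + 2c_1·(x - 3) + 3d_1·(x - 3)² with b_1 = Δ_1 - h_1(2M_1 + M_2)/6 = -9/2, c_1 = M_1/2 = -29, d_1 = (M_2 - M_1)/(6h_1) = 45/2. So p'(3) = -9/2.

-4.5000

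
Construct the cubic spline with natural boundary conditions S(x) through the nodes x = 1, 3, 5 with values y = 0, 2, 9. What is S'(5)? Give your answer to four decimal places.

With σ_i denoting the second derivative at x_i, h_i = 2, 2, and Δ_i = (y_(i+1) − y_i)/h_i = 1, 7/2:
  2·σ_0 + 8·σ_1 + 2·σ_2 = 6(Δ_1 - Δ_0) = 15
Natural end conditions: σ_0 = σ_2 = 0.
Hence σ_0 = 0, σ_1 = 15/8, σ_2 = 0.
On [3, 5], S'(x) = b_1 + 2c_1·(x - 3) + 3d_1·(x - 3)² with b_1 = Δ_1 - h_1(2σ_1 + σ_2)/6 = 9/4, c_1 = σ_1/2 = 15/16, d_1 = (σ_2 - σ_1)/(6h_1) = -5/32. So S'(5) = 33/8.

4.1250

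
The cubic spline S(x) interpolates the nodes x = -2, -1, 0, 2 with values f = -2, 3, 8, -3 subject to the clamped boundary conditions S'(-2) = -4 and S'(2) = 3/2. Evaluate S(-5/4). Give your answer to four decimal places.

0.8040

Write m_i for S''(x_i). With h_i = 1, 1, 2 and divided differences Δ_i = 5, 5, -11/2, the continuity of S' gives the tridiagonal system
  1·m_0 + 4·m_1 + 1·m_2 = 6(Δ_1 - Δ_0) = 0
  1·m_1 + 6·m_2 + 2·m_3 = 6(Δ_2 - Δ_1) = -63
Clamped end conditions give two more equations: 2h_0·m_0 + h_0·m_1 = 6(Δ_0 - S'(-2)) = 54 and h_2·m_2 + 2h_2·m_3 = 6(S'(2) - Δ_2) = 42.
Forward elimination and back-substitution give m_0 = 314/11, m_1 = -34/11, m_2 = -178/11, m_3 = 409/22.
On [-2, -1], S(x) = -2 - 4·(x + 2) + 157/11·(x + 2)² - 58/11·(x + 2)³.
With (x + 2) = 3/4: S(-5/4) = 283/352.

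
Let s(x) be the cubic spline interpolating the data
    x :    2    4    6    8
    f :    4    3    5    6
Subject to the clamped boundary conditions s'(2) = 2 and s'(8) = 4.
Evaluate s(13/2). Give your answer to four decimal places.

4.8281

Let σ_i = s''(x_i). Step sizes h_i = 2, 2, 2; slopes of the chords Δ_i = (y_(i+1) - y_i)/h_i = -1/2, 1, 1/2.
  2·σ_0 + 8·σ_1 + 2·σ_2 = 6(Δ_1 - Δ_0) = 9
  2·σ_1 + 8·σ_2 + 2·σ_3 = 6(Δ_2 - Δ_1) = -3
Clamped end conditions give two more equations: 2h_0·σ_0 + h_0·σ_1 = 6(Δ_0 - s'(2)) = -15 and h_2·σ_2 + 2h_2·σ_3 = 6(s'(8) - Δ_2) = 21.
Forward elimination and back-substitution give σ_0 = -16/3, σ_1 = 19/6, σ_2 = -17/6, σ_3 = 20/3.
On [6, 8], s(x) = 5 + 1/6·(x - 6) - 17/12·(x - 6)² + 19/24·(x - 6)³.
With (x - 6) = 1/2: s(13/2) = 309/64.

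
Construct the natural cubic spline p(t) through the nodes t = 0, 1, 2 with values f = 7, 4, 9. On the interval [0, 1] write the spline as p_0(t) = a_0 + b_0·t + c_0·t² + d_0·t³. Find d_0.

Write M_i for p''(x_i). With h_i = 1, 1 and divided differences Δ_i = -3, 5, the continuity of p' gives the tridiagonal system
  1·M_0 + 4·M_1 + 1·M_2 = 6(Δ_1 - Δ_0) = 48
Natural end conditions: M_0 = M_2 = 0.
Forward elimination and back-substitution give M_0 = 0, M_1 = 12, M_2 = 0.
On [0, 1], with p_0(t) = a_0 + b_0·t + c_0·t² + d_0·t³: c_0 = M_0/2 = 0, d_0 = (M_1 - M_0)/(6h_0) = 2, b_0 = Δ_0 - h_0(2M_0 + M_1)/6 = -5.

2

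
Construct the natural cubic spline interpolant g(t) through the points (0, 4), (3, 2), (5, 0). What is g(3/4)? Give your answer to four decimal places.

3.5703

Put σ_i = g'' at the i-th knot. Here h = (3, 2) and Δ = (-2/3, -1), so the interior equations h_(i-1)·σ_(i-1) + 2(h_(i-1)+h_i)·σ_i + h_i·σ_(i+1) = 6(Δ_i − Δ_(i-1)) read
  3·σ_0 + 10·σ_1 + 2·σ_2 = 6(Δ_1 - Δ_0) = -2
Natural end conditions: σ_0 = σ_2 = 0.
Hence σ_0 = 0, σ_1 = -1/5, σ_2 = 0.
On [0, 3], g(t) = 4 - 17/30·t + 0·t² - 1/90·t³.
With t = 3/4: g(3/4) = 457/128.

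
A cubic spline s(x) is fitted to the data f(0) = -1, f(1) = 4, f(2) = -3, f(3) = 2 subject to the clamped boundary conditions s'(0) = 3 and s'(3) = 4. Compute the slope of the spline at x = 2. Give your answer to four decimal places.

Put M_i = s'' at the i-th knot. Here h = (1, 1, 1) and Δ = (5, -7, 5), so the interior equations h_(i-1)·M_(i-1) + 2(h_(i-1)+h_i)·M_i + h_i·M_(i+1) = 6(Δ_i − Δ_(i-1)) read
  1·M_0 + 4·M_1 + 1·M_2 = 6(Δ_1 - Δ_0) = -72
  1·M_1 + 4·M_2 + 1·M_3 = 6(Δ_2 - Δ_1) = 72
Clamped end conditions give two more equations: 2h_0·M_0 + h_0·M_1 = 6(Δ_0 - s'(0)) = 12 and h_2·M_2 + 2h_2·M_3 = 6(s'(3) - Δ_2) = -6.
Solving the tridiagonal system: M_0 = 322/15, M_1 = -464/15, M_2 = 454/15, M_3 = -272/15.
On [2, 3], s'(x) = b_2 + 2c_2·(x - 2) + 3d_2·(x - 2)² with b_2 = Δ_2 - h_2(2M_2 + M_3)/6 = -31/15, c_2 = M_2/2 = 227/15, d_2 = (M_3 - M_2)/(6h_2) = -121/15. So s'(2) = -31/15.

-2.0667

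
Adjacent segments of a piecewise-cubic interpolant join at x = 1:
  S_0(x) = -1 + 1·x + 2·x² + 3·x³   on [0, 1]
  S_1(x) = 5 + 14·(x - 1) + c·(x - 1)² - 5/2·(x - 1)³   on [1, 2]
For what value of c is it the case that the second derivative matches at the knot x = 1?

11

S_0''(x) = 4 + 18·x, so S_0''(1) = 22. On the right, S_1''(1) = 2c, so c = 11.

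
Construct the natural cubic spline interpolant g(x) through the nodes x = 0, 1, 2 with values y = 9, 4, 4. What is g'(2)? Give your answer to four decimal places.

Write M_i for g''(x_i). With h_i = 1, 1 and divided differences Δ_i = -5, 0, the continuity of g' gives the tridiagonal system
  1·M_0 + 4·M_1 + 1·M_2 = 6(Δ_1 - Δ_0) = 30
Natural end conditions: M_0 = M_2 = 0.
Hence M_0 = 0, M_1 = 15/2, M_2 = 0.
On [1, 2], g'(x) = b_1 + 2c_1·(x - 1) + 3d_1·(x - 1)² with b_1 = Δ_1 - h_1(2M_1 + M_2)/6 = -5/2, c_1 = M_1/2 = 15/4, d_1 = (M_2 - M_1)/(6h_1) = -5/4. So g'(2) = 5/4.

1.2500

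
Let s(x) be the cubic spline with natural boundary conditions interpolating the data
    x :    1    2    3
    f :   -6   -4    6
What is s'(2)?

6

With M_i denoting the second derivative at x_i, h_i = 1, 1, and Δ_i = (y_(i+1) − y_i)/h_i = 2, 10:
  1·M_0 + 4·M_1 + 1·M_2 = 6(Δ_1 - Δ_0) = 48
Natural end conditions: M_0 = M_2 = 0.
Forward elimination and back-substitution give M_0 = 0, M_1 = 12, M_2 = 0.
On [2, 3], s'(x) = b_1 + 2c_1·(x - 2) + 3d_1·(x - 2)² with b_1 = Δ_1 - h_1(2M_1 + M_2)/6 = 6, c_1 = M_1/2 = 6, d_1 = (M_2 - M_1)/(6h_1) = -2. So s'(2) = 6.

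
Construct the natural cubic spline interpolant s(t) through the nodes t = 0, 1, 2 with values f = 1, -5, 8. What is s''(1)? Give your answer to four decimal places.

28.5000

With m_i denoting the second derivative at x_i, h_i = 1, 1, and Δ_i = (y_(i+1) − y_i)/h_i = -6, 13:
  1·m_0 + 4·m_1 + 1·m_2 = 6(Δ_1 - Δ_0) = 114
Natural end conditions: m_0 = m_2 = 0.
Solving the tridiagonal system: m_0 = 0, m_1 = 57/2, m_2 = 0.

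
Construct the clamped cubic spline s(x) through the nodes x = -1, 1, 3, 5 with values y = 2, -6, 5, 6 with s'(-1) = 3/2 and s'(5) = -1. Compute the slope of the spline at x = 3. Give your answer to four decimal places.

4.8667

With m_i denoting the second derivative at x_i, h_i = 2, 2, 2, and Δ_i = (y_(i+1) − y_i)/h_i = -4, 11/2, 1/2:
  2·m_0 + 8·m_1 + 2·m_2 = 6(Δ_1 - Δ_0) = 57
  2·m_1 + 8·m_2 + 2·m_3 = 6(Δ_2 - Δ_1) = -30
Clamped end conditions give two more equations: 2h_0·m_0 + h_0·m_1 = 6(Δ_0 - s'(-1)) = -33 and h_2·m_2 + 2h_2·m_3 = 6(s'(5) - Δ_2) = -9.
Solving: m_0 = -218/15, m_1 = 377/30, m_2 = -217/30, m_3 = 41/30.
On [3, 5], s'(x) = b_2 + 2c_2·(x - 3) + 3d_2·(x - 3)² with b_2 = Δ_2 - h_2(2m_2 + m_3)/6 = 73/15, c_2 = m_2/2 = -217/60, d_2 = (m_3 - m_2)/(6h_2) = 43/60. So s'(3) = 73/15.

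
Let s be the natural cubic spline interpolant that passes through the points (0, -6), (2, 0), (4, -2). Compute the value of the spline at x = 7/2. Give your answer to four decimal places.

With σ_i denoting the second derivative at x_i, h_i = 2, 2, and Δ_i = (y_(i+1) − y_i)/h_i = 3, -1:
  2·σ_0 + 8·σ_1 + 2·σ_2 = 6(Δ_1 - Δ_0) = -24
Natural end conditions: σ_0 = σ_2 = 0.
Solving: σ_0 = 0, σ_1 = -3, σ_2 = 0.
On [2, 4], s(x) = 0 + 1·(x - 2) - 3/2·(x - 2)² + 1/4·(x - 2)³.
With (x - 2) = 3/2: s(7/2) = -33/32.

-1.0313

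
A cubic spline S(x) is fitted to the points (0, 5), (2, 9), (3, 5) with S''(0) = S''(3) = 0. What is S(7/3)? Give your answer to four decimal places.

8.0370

Let σ_i = S''(x_i). Step sizes h_i = 2, 1; slopes of the chords Δ_i = (y_(i+1) - y_i)/h_i = 2, -4.
  2·σ_0 + 6·σ_1 + 1·σ_2 = 6(Δ_1 - Δ_0) = -36
Natural end conditions: σ_0 = σ_2 = 0.
Solving the tridiagonal system: σ_0 = 0, σ_1 = -6, σ_2 = 0.
On [2, 3], S(x) = 9 - 2·(x - 2) - 3·(x - 2)² + 1·(x - 2)³.
With (x - 2) = 1/3: S(7/3) = 217/27.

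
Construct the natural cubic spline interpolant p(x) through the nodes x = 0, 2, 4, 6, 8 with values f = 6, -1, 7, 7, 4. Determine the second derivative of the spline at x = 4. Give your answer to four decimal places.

-4.7143

Write m_i for p''(x_i). With h_i = 2, 2, 2, 2 and divided differences Δ_i = -7/2, 4, 0, -3/2, the continuity of p' gives the tridiagonal system
  2·m_0 + 8·m_1 + 2·m_2 = 6(Δ_1 - Δ_0) = 45
  2·m_1 + 8·m_2 + 2·m_3 = 6(Δ_2 - Δ_1) = -24
  2·m_2 + 8·m_3 + 2·m_4 = 6(Δ_3 - Δ_2) = -9
Natural end conditions: m_0 = m_4 = 0.
Solving the tridiagonal system: m_0 = 0, m_1 = 381/56, m_2 = -33/7, m_3 = 3/56, m_4 = 0.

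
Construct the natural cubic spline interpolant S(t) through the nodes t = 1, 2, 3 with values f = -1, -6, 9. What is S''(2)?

Let σ_i = S''(x_i). Step sizes h_i = 1, 1; slopes of the chords Δ_i = (y_(i+1) - y_i)/h_i = -5, 15.
  1·σ_0 + 4·σ_1 + 1·σ_2 = 6(Δ_1 - Δ_0) = 120
Natural end conditions: σ_0 = σ_2 = 0.
Solving the tridiagonal system: σ_0 = 0, σ_1 = 30, σ_2 = 0.

30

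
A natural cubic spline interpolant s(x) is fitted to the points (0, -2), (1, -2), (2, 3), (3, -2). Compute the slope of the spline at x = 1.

4

Let m_i = s''(x_i). Step sizes h_i = 1, 1, 1; slopes of the chords Δ_i = (y_(i+1) - y_i)/h_i = 0, 5, -5.
  1·m_0 + 4·m_1 + 1·m_2 = 6(Δ_1 - Δ_0) = 30
  1·m_1 + 4·m_2 + 1·m_3 = 6(Δ_2 - Δ_1) = -60
Natural end conditions: m_0 = m_3 = 0.
Solving: m_0 = 0, m_1 = 12, m_2 = -18, m_3 = 0.
On [1, 2], s'(x) = b_1 + 2c_1·(x - 1) + 3d_1·(x - 1)² with b_1 = Δ_1 - h_1(2m_1 + m_2)/6 = 4, c_1 = m_1/2 = 6, d_1 = (m_2 - m_1)/(6h_1) = -5. So s'(1) = 4.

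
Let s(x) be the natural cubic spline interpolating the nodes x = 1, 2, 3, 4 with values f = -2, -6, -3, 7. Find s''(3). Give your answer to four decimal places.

Put σ_i = s'' at the i-th knot. Here h = (1, 1, 1) and Δ = (-4, 3, 10), so the interior equations h_(i-1)·σ_(i-1) + 2(h_(i-1)+h_i)·σ_i + h_i·σ_(i+1) = 6(Δ_i − Δ_(i-1)) read
  1·σ_0 + 4·σ_1 + 1·σ_2 = 6(Δ_1 - Δ_0) = 42
  1·σ_1 + 4·σ_2 + 1·σ_3 = 6(Δ_2 - Δ_1) = 42
Natural end conditions: σ_0 = σ_3 = 0.
Forward elimination and back-substitution give σ_0 = 0, σ_1 = 42/5, σ_2 = 42/5, σ_3 = 0.

8.4000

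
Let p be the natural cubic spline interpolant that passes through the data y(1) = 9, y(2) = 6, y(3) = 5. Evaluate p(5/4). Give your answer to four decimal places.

With M_i denoting the second derivative at x_i, h_i = 1, 1, and Δ_i = (y_(i+1) − y_i)/h_i = -3, -1:
  1·M_0 + 4·M_1 + 1·M_2 = 6(Δ_1 - Δ_0) = 12
Natural end conditions: M_0 = M_2 = 0.
Hence M_0 = 0, M_1 = 3, M_2 = 0.
On [1, 2], p(x) = 9 - 7/2·(x - 1) + 0·(x - 1)² + 1/2·(x - 1)³.
With (x - 1) = 1/4: p(5/4) = 1041/128.

8.1328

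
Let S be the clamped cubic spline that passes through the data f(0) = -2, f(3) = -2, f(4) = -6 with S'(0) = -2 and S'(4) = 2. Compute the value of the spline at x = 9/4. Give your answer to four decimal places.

With m_i denoting the second derivative at x_i, h_i = 3, 1, and Δ_i = (y_(i+1) − y_i)/h_i = 0, -4:
  3·m_0 + 8·m_1 + 1·m_2 = 6(Δ_1 - Δ_0) = -24
Clamped end conditions give two more equations: 2h_0·m_0 + h_0·m_1 = 6(Δ_0 - S'(0)) = 12 and h_1·m_1 + 2h_1·m_2 = 6(S'(4) - Δ_1) = 36.
Forward elimination and back-substitution give m_0 = 6, m_1 = -8, m_2 = 22.
On [0, 3], S(x) = -2 - 2·x + 3·x² - 7/9·x³.
With x = 9/4: S(9/4) = -11/64.

-0.1719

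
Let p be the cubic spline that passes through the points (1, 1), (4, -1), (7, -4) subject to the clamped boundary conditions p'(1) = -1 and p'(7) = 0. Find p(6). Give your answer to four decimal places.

-3.4444

Write M_i for p''(x_i). With h_i = 3, 3 and divided differences Δ_i = -2/3, -1, the continuity of p' gives the tridiagonal system
  3·M_0 + 12·M_1 + 3·M_2 = 6(Δ_1 - Δ_0) = -2
Clamped end conditions give two more equations: 2h_0·M_0 + h_0·M_1 = 6(Δ_0 - p'(1)) = 2 and h_1·M_1 + 2h_1·M_2 = 6(p'(7) - Δ_1) = 6.
Hence M_0 = 2/3, M_1 = -2/3, M_2 = 4/3.
On [4, 7], p(x) = -1 - 1·(x - 4) - 1/3·(x - 4)² + 1/9·(x - 4)³.
With (x - 4) = 2: p(6) = -31/9.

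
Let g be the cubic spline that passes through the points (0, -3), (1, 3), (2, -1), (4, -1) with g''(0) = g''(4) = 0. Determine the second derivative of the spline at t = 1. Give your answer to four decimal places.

-16.6957

Let m_i = g''(x_i). Step sizes h_i = 1, 1, 2; slopes of the chords Δ_i = (y_(i+1) - y_i)/h_i = 6, -4, 0.
  1·m_0 + 4·m_1 + 1·m_2 = 6(Δ_1 - Δ_0) = -60
  1·m_1 + 6·m_2 + 2·m_3 = 6(Δ_2 - Δ_1) = 24
Natural end conditions: m_0 = m_3 = 0.
Hence m_0 = 0, m_1 = -384/23, m_2 = 156/23, m_3 = 0.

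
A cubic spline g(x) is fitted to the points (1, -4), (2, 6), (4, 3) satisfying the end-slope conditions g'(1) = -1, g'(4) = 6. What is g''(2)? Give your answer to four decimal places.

-27.6667

Write σ_i for g''(x_i). With h_i = 1, 2 and divided differences Δ_i = 10, -3/2, the continuity of g' gives the tridiagonal system
  1·σ_0 + 6·σ_1 + 2·σ_2 = 6(Δ_1 - Δ_0) = -69
Clamped end conditions give two more equations: 2h_0·σ_0 + h_0·σ_1 = 6(Δ_0 - g'(1)) = 66 and h_1·σ_1 + 2h_1·σ_2 = 6(g'(4) - Δ_1) = 45.
Forward elimination and back-substitution give σ_0 = 281/6, σ_1 = -83/3, σ_2 = 301/12.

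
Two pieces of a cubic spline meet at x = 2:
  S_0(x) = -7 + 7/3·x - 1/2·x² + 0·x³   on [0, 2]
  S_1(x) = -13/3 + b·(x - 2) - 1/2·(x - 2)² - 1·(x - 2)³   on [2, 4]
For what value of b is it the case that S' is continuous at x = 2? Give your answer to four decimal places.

0.3333

S_0'(x) = 7/3 - 1·x + 0·x², so S_0'(2) = 1/3. On the right, S_1'(2) = b, so b = 1/3.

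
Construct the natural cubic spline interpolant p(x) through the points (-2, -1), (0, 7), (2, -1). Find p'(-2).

Put M_i = p'' at the i-th knot. Here h = (2, 2) and Δ = (4, -4), so the interior equations h_(i-1)·M_(i-1) + 2(h_(i-1)+h_i)·M_i + h_i·M_(i+1) = 6(Δ_i − Δ_(i-1)) read
  2·M_0 + 8·M_1 + 2·M_2 = 6(Δ_1 - Δ_0) = -48
Natural end conditions: M_0 = M_2 = 0.
Solving: M_0 = 0, M_1 = -6, M_2 = 0.
On [-2, 0], p'(x) = b_0 + 2c_0·(x + 2) + 3d_0·(x + 2)² with b_0 = Δ_0 - h_0(2M_0 + M_1)/6 = 6, c_0 = M_0/2 = 0, d_0 = (M_1 - M_0)/(6h_0) = -1/2. So p'(-2) = 6.

6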